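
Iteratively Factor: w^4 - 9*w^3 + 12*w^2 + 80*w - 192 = (w + 3)*(w^3 - 12*w^2 + 48*w - 64) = (w - 4)*(w + 3)*(w^2 - 8*w + 16) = (w - 4)^2*(w + 3)*(w - 4)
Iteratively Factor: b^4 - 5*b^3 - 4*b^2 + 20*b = (b)*(b^3 - 5*b^2 - 4*b + 20) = b*(b + 2)*(b^2 - 7*b + 10) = b*(b - 5)*(b + 2)*(b - 2)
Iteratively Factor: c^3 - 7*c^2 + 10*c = (c - 2)*(c^2 - 5*c) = (c - 5)*(c - 2)*(c)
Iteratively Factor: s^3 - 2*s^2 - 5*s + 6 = (s + 2)*(s^2 - 4*s + 3) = (s - 3)*(s + 2)*(s - 1)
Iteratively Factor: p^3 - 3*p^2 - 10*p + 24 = (p - 4)*(p^2 + p - 6) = (p - 4)*(p - 2)*(p + 3)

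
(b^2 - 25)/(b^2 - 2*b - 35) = (b - 5)/(b - 7)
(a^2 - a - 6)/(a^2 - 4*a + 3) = (a + 2)/(a - 1)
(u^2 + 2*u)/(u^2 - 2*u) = (u + 2)/(u - 2)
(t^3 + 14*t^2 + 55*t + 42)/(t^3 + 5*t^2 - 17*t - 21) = (t + 6)/(t - 3)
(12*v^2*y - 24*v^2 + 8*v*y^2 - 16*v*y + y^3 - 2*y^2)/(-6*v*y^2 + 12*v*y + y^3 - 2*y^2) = (12*v^2 + 8*v*y + y^2)/(y*(-6*v + y))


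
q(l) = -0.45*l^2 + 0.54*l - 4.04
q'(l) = 0.54 - 0.9*l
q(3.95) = -8.93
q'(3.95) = -3.02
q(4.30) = -10.04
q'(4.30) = -3.33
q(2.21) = -5.04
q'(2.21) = -1.45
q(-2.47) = -8.12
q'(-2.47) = 2.76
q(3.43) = -7.48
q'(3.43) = -2.55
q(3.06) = -6.60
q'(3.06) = -2.21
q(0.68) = -3.88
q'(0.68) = -0.07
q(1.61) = -4.34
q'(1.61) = -0.91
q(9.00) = -35.63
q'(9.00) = -7.56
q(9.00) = -35.63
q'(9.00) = -7.56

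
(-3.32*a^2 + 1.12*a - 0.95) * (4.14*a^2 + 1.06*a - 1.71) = -13.7448*a^4 + 1.1176*a^3 + 2.9314*a^2 - 2.9222*a + 1.6245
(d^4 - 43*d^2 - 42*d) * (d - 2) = d^5 - 2*d^4 - 43*d^3 + 44*d^2 + 84*d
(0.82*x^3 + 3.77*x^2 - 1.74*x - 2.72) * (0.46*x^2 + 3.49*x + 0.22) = 0.3772*x^5 + 4.596*x^4 + 12.5373*x^3 - 6.4944*x^2 - 9.8756*x - 0.5984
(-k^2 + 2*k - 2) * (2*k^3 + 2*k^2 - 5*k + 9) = -2*k^5 + 2*k^4 + 5*k^3 - 23*k^2 + 28*k - 18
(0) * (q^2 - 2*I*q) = 0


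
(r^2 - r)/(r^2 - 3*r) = (r - 1)/(r - 3)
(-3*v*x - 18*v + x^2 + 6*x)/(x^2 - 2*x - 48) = (-3*v + x)/(x - 8)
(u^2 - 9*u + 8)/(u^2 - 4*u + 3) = (u - 8)/(u - 3)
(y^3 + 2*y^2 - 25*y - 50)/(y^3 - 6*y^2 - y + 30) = (y + 5)/(y - 3)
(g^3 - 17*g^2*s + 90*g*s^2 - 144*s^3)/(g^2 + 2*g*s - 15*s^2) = (g^2 - 14*g*s + 48*s^2)/(g + 5*s)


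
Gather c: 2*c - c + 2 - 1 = c + 1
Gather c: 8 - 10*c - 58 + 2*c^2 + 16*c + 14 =2*c^2 + 6*c - 36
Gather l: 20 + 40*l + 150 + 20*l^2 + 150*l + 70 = 20*l^2 + 190*l + 240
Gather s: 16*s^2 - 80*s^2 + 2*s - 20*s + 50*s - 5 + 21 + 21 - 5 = -64*s^2 + 32*s + 32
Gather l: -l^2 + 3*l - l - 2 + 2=-l^2 + 2*l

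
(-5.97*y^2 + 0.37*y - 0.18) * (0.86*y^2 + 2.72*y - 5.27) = -5.1342*y^4 - 15.9202*y^3 + 32.3135*y^2 - 2.4395*y + 0.9486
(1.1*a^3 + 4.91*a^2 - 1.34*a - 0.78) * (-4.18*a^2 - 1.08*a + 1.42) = -4.598*a^5 - 21.7118*a^4 + 1.8604*a^3 + 11.6798*a^2 - 1.0604*a - 1.1076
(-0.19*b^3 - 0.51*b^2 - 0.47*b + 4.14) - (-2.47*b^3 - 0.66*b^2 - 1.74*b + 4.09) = 2.28*b^3 + 0.15*b^2 + 1.27*b + 0.0499999999999998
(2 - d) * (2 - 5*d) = 5*d^2 - 12*d + 4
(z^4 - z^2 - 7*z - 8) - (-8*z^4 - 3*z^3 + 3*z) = 9*z^4 + 3*z^3 - z^2 - 10*z - 8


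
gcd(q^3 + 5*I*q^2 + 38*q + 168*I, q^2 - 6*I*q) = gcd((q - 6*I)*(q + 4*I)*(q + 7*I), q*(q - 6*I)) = q - 6*I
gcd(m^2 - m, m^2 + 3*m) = m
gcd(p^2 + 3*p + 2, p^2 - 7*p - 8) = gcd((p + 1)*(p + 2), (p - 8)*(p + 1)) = p + 1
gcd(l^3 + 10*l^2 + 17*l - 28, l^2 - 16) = l + 4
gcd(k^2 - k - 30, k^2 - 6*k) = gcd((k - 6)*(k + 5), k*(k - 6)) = k - 6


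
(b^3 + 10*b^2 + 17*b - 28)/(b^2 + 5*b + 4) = (b^2 + 6*b - 7)/(b + 1)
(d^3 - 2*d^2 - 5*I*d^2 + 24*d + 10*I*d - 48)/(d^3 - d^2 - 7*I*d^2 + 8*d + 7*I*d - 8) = (d^2 + d*(-2 + 3*I) - 6*I)/(d^2 + d*(-1 + I) - I)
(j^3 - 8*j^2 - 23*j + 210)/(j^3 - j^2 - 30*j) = (j - 7)/j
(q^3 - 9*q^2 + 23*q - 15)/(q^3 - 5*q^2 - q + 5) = (q - 3)/(q + 1)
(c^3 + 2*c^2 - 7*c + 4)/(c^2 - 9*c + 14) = (c^3 + 2*c^2 - 7*c + 4)/(c^2 - 9*c + 14)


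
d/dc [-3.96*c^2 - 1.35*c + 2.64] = -7.92*c - 1.35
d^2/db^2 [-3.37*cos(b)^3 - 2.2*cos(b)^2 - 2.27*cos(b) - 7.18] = 4.7975*cos(b) + 4.4*cos(2*b) + 7.5825*cos(3*b)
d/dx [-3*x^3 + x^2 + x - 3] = -9*x^2 + 2*x + 1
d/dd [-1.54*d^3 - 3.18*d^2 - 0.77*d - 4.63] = -4.62*d^2 - 6.36*d - 0.77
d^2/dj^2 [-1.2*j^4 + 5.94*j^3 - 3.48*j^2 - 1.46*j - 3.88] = -14.4*j^2 + 35.64*j - 6.96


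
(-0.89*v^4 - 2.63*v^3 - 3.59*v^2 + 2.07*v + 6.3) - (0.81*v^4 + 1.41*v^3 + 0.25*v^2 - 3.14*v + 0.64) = -1.7*v^4 - 4.04*v^3 - 3.84*v^2 + 5.21*v + 5.66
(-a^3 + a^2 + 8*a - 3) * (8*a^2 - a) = -8*a^5 + 9*a^4 + 63*a^3 - 32*a^2 + 3*a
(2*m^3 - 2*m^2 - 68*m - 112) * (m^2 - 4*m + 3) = 2*m^5 - 10*m^4 - 54*m^3 + 154*m^2 + 244*m - 336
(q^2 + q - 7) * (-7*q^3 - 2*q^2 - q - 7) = -7*q^5 - 9*q^4 + 46*q^3 + 6*q^2 + 49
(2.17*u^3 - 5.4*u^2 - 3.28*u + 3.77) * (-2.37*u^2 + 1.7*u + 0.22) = -5.1429*u^5 + 16.487*u^4 - 0.929*u^3 - 15.6989*u^2 + 5.6874*u + 0.8294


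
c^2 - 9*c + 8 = (c - 8)*(c - 1)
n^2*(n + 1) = n^3 + n^2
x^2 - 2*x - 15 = (x - 5)*(x + 3)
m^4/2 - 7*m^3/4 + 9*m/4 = m*(m/2 + 1/2)*(m - 3)*(m - 3/2)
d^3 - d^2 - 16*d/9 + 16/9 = (d - 4/3)*(d - 1)*(d + 4/3)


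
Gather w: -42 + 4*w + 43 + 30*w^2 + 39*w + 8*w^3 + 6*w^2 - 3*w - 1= 8*w^3 + 36*w^2 + 40*w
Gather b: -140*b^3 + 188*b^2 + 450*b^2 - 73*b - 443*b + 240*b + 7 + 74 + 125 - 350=-140*b^3 + 638*b^2 - 276*b - 144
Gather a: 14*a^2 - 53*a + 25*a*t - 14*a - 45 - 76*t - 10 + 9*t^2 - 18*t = 14*a^2 + a*(25*t - 67) + 9*t^2 - 94*t - 55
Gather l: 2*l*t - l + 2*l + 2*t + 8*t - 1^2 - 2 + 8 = l*(2*t + 1) + 10*t + 5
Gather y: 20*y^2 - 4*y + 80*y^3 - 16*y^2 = 80*y^3 + 4*y^2 - 4*y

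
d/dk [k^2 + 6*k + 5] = 2*k + 6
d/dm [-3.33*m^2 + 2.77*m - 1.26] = 2.77 - 6.66*m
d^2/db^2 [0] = 0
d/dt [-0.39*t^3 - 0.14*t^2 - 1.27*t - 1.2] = -1.17*t^2 - 0.28*t - 1.27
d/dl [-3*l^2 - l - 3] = -6*l - 1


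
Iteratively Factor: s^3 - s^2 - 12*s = (s - 4)*(s^2 + 3*s) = s*(s - 4)*(s + 3)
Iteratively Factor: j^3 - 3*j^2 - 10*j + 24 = (j + 3)*(j^2 - 6*j + 8) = (j - 2)*(j + 3)*(j - 4)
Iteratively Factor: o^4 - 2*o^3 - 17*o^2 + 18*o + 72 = (o + 3)*(o^3 - 5*o^2 - 2*o + 24) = (o - 4)*(o + 3)*(o^2 - o - 6) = (o - 4)*(o - 3)*(o + 3)*(o + 2)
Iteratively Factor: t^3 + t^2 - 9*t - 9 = (t + 1)*(t^2 - 9) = (t + 1)*(t + 3)*(t - 3)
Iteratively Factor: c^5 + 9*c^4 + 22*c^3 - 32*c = (c)*(c^4 + 9*c^3 + 22*c^2 - 32) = c*(c + 4)*(c^3 + 5*c^2 + 2*c - 8) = c*(c + 2)*(c + 4)*(c^2 + 3*c - 4) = c*(c - 1)*(c + 2)*(c + 4)*(c + 4)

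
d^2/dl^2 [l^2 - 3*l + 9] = 2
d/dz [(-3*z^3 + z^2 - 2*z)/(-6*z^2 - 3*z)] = (6*z^2 + 6*z - 5)/(3*(4*z^2 + 4*z + 1))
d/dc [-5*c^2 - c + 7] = -10*c - 1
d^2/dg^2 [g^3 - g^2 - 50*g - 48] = 6*g - 2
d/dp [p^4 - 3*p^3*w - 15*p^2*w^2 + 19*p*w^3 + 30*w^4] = 4*p^3 - 9*p^2*w - 30*p*w^2 + 19*w^3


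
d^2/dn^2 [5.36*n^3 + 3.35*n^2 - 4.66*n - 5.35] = 32.16*n + 6.7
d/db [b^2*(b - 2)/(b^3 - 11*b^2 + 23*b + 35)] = b*(-9*b^3 + 46*b^2 + 59*b - 140)/(b^6 - 22*b^5 + 167*b^4 - 436*b^3 - 241*b^2 + 1610*b + 1225)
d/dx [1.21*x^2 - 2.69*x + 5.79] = 2.42*x - 2.69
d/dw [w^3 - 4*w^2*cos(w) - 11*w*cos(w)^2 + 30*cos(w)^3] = 4*w^2*sin(w) + 3*w^2 + 11*w*sin(2*w) - 8*w*cos(w) - 90*sin(w)*cos(w)^2 - 11*cos(w)^2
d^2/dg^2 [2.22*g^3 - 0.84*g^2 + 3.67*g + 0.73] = 13.32*g - 1.68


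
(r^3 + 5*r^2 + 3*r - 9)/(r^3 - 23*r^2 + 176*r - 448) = (r^3 + 5*r^2 + 3*r - 9)/(r^3 - 23*r^2 + 176*r - 448)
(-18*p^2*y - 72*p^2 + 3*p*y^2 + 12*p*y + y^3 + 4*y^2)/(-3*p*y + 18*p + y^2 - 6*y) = (6*p*y + 24*p + y^2 + 4*y)/(y - 6)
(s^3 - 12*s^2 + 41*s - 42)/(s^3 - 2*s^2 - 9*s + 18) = (s - 7)/(s + 3)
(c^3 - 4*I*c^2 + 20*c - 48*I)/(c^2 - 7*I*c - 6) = (c^2 + 2*I*c + 8)/(c - I)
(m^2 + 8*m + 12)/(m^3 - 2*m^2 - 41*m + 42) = (m + 2)/(m^2 - 8*m + 7)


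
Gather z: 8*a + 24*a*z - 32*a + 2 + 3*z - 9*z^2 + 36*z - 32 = -24*a - 9*z^2 + z*(24*a + 39) - 30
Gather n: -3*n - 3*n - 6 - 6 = -6*n - 12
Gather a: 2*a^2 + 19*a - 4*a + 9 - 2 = 2*a^2 + 15*a + 7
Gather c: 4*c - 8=4*c - 8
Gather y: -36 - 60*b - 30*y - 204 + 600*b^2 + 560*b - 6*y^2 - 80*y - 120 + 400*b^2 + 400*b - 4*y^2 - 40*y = 1000*b^2 + 900*b - 10*y^2 - 150*y - 360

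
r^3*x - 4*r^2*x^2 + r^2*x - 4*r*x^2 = r*(r - 4*x)*(r*x + x)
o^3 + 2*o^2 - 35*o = o*(o - 5)*(o + 7)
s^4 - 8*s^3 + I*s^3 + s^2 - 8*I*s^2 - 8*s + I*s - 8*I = (s - 8)*(s + I)*(-I*s + 1)*(I*s + 1)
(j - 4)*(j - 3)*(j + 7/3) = j^3 - 14*j^2/3 - 13*j/3 + 28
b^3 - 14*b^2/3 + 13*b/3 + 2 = (b - 3)*(b - 2)*(b + 1/3)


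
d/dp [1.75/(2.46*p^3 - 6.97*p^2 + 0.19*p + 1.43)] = (-12.915*p^2 + 24.395*p - 0.3325)/(2.46*p^3 - 6.97*p^2 + 0.19*p + 1.43)^2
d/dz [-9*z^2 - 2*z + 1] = -18*z - 2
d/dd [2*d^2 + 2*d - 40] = 4*d + 2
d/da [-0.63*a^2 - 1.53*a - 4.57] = -1.26*a - 1.53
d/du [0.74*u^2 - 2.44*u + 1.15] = 1.48*u - 2.44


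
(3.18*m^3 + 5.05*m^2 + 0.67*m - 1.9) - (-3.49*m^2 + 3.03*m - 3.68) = 3.18*m^3 + 8.54*m^2 - 2.36*m + 1.78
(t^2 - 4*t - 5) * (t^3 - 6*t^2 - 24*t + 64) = t^5 - 10*t^4 - 5*t^3 + 190*t^2 - 136*t - 320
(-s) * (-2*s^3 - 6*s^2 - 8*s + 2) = 2*s^4 + 6*s^3 + 8*s^2 - 2*s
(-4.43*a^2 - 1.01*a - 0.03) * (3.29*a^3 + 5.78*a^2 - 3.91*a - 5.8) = -14.5747*a^5 - 28.9283*a^4 + 11.3848*a^3 + 29.4697*a^2 + 5.9753*a + 0.174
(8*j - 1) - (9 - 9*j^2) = 9*j^2 + 8*j - 10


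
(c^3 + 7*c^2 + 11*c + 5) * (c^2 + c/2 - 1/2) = c^5 + 15*c^4/2 + 14*c^3 + 7*c^2 - 3*c - 5/2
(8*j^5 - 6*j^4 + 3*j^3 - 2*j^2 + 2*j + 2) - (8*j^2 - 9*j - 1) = 8*j^5 - 6*j^4 + 3*j^3 - 10*j^2 + 11*j + 3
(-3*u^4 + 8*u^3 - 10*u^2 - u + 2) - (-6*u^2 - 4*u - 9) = -3*u^4 + 8*u^3 - 4*u^2 + 3*u + 11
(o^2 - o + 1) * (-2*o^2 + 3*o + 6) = -2*o^4 + 5*o^3 + o^2 - 3*o + 6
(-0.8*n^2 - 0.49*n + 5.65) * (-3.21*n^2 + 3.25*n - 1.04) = 2.568*n^4 - 1.0271*n^3 - 18.897*n^2 + 18.8721*n - 5.876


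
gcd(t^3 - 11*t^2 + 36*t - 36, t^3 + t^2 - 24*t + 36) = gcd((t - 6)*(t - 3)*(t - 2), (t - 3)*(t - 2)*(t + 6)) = t^2 - 5*t + 6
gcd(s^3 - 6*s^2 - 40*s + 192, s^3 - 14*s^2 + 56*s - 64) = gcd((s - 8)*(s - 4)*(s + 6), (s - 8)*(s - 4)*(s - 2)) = s^2 - 12*s + 32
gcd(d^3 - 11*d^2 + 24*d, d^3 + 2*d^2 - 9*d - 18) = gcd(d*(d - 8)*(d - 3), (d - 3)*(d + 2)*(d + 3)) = d - 3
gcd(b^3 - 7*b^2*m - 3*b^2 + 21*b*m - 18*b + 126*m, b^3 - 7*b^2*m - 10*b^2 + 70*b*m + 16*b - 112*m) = b - 7*m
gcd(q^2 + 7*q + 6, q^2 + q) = q + 1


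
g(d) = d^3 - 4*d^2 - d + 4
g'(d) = 3*d^2 - 8*d - 1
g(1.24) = -1.48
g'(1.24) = -6.31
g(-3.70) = -97.71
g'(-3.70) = 69.67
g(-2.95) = -53.53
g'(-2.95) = 48.71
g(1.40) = -2.50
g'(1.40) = -6.32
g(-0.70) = 2.40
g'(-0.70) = 6.07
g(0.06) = 3.93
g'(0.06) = -1.47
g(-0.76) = 2.01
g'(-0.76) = 6.81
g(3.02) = -7.96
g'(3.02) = 2.20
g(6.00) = 70.00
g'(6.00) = 59.00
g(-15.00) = -4256.00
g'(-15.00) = 794.00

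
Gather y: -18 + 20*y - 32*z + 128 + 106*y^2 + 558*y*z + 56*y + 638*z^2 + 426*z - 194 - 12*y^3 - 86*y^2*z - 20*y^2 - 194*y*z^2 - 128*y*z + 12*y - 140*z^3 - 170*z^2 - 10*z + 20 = -12*y^3 + y^2*(86 - 86*z) + y*(-194*z^2 + 430*z + 88) - 140*z^3 + 468*z^2 + 384*z - 64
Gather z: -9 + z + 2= z - 7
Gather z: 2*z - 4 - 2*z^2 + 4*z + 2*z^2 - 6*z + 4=0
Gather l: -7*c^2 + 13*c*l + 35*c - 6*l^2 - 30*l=-7*c^2 + 35*c - 6*l^2 + l*(13*c - 30)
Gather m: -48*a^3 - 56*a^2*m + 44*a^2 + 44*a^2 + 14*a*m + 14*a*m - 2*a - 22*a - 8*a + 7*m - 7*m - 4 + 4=-48*a^3 + 88*a^2 - 32*a + m*(-56*a^2 + 28*a)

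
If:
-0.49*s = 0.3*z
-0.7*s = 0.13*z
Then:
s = 0.00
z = 0.00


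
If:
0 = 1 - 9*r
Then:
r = 1/9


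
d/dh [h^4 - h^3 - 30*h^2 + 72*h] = 4*h^3 - 3*h^2 - 60*h + 72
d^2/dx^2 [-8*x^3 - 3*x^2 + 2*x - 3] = -48*x - 6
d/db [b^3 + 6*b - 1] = 3*b^2 + 6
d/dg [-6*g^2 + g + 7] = 1 - 12*g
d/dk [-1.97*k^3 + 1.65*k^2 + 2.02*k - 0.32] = -5.91*k^2 + 3.3*k + 2.02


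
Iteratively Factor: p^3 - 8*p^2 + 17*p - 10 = (p - 1)*(p^2 - 7*p + 10) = (p - 2)*(p - 1)*(p - 5)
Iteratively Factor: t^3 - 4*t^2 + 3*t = (t - 3)*(t^2 - t) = (t - 3)*(t - 1)*(t)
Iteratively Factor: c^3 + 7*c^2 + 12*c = (c + 3)*(c^2 + 4*c) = c*(c + 3)*(c + 4)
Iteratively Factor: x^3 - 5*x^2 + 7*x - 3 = (x - 1)*(x^2 - 4*x + 3) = (x - 3)*(x - 1)*(x - 1)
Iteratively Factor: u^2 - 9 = (u - 3)*(u + 3)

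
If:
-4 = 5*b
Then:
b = -4/5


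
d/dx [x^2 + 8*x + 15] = 2*x + 8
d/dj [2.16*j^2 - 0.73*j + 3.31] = 4.32*j - 0.73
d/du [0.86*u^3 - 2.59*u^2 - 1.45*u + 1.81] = 2.58*u^2 - 5.18*u - 1.45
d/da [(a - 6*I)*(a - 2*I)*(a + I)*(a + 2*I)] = 4*a^3 - 15*I*a^2 + 20*a - 20*I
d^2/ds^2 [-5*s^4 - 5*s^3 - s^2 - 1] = -60*s^2 - 30*s - 2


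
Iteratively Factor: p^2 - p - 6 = (p + 2)*(p - 3)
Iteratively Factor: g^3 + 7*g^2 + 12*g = (g)*(g^2 + 7*g + 12) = g*(g + 3)*(g + 4)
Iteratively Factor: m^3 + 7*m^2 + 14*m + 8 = (m + 2)*(m^2 + 5*m + 4) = (m + 1)*(m + 2)*(m + 4)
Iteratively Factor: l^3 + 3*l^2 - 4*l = (l + 4)*(l^2 - l) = l*(l + 4)*(l - 1)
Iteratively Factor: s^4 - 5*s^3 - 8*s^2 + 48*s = (s)*(s^3 - 5*s^2 - 8*s + 48) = s*(s + 3)*(s^2 - 8*s + 16) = s*(s - 4)*(s + 3)*(s - 4)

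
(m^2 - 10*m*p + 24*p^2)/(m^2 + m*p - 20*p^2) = (m - 6*p)/(m + 5*p)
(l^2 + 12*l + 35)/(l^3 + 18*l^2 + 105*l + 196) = (l + 5)/(l^2 + 11*l + 28)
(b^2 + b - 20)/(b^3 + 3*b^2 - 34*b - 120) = (b - 4)/(b^2 - 2*b - 24)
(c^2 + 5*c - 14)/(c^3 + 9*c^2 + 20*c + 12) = (c^2 + 5*c - 14)/(c^3 + 9*c^2 + 20*c + 12)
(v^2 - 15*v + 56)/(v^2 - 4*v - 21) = (v - 8)/(v + 3)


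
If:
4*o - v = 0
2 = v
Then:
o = 1/2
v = 2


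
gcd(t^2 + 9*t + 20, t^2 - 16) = t + 4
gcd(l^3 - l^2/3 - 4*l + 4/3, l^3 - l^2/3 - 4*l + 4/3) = l^3 - l^2/3 - 4*l + 4/3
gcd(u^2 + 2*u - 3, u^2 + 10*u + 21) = u + 3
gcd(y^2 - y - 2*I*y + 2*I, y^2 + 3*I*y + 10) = y - 2*I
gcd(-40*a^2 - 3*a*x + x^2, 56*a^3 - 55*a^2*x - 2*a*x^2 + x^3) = -8*a + x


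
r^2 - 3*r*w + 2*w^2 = (r - 2*w)*(r - w)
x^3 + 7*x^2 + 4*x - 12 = (x - 1)*(x + 2)*(x + 6)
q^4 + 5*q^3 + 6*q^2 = q^2*(q + 2)*(q + 3)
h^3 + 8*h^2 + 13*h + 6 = (h + 1)^2*(h + 6)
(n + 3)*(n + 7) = n^2 + 10*n + 21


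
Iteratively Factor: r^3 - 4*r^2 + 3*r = (r - 3)*(r^2 - r) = r*(r - 3)*(r - 1)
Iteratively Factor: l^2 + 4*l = (l + 4)*(l)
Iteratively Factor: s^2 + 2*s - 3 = (s + 3)*(s - 1)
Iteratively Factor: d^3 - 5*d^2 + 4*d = (d - 1)*(d^2 - 4*d) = d*(d - 1)*(d - 4)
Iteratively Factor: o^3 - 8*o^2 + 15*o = (o - 3)*(o^2 - 5*o) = o*(o - 3)*(o - 5)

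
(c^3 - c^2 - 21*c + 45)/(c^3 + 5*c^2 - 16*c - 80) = (c^2 - 6*c + 9)/(c^2 - 16)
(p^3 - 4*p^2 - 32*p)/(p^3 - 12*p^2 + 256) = p/(p - 8)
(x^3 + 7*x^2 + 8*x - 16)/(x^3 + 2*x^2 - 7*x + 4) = (x + 4)/(x - 1)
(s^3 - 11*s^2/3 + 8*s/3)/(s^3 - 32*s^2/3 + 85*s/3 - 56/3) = s/(s - 7)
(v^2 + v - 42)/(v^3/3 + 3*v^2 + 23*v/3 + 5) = 3*(v^2 + v - 42)/(v^3 + 9*v^2 + 23*v + 15)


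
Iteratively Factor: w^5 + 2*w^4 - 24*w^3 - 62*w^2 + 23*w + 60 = (w + 4)*(w^4 - 2*w^3 - 16*w^2 + 2*w + 15) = (w - 5)*(w + 4)*(w^3 + 3*w^2 - w - 3) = (w - 5)*(w - 1)*(w + 4)*(w^2 + 4*w + 3) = (w - 5)*(w - 1)*(w + 3)*(w + 4)*(w + 1)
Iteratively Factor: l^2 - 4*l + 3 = (l - 1)*(l - 3)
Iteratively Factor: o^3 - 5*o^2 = (o - 5)*(o^2) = o*(o - 5)*(o)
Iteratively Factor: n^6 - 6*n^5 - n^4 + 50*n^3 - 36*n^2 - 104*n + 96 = (n - 1)*(n^5 - 5*n^4 - 6*n^3 + 44*n^2 + 8*n - 96) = (n - 1)*(n + 2)*(n^4 - 7*n^3 + 8*n^2 + 28*n - 48) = (n - 2)*(n - 1)*(n + 2)*(n^3 - 5*n^2 - 2*n + 24) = (n - 2)*(n - 1)*(n + 2)^2*(n^2 - 7*n + 12) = (n - 4)*(n - 2)*(n - 1)*(n + 2)^2*(n - 3)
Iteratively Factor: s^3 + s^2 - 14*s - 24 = (s + 2)*(s^2 - s - 12) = (s + 2)*(s + 3)*(s - 4)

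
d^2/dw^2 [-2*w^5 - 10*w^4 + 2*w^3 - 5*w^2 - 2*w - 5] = -40*w^3 - 120*w^2 + 12*w - 10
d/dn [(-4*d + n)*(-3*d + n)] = -7*d + 2*n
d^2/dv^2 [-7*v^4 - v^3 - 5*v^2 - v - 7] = -84*v^2 - 6*v - 10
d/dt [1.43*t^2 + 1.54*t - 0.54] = 2.86*t + 1.54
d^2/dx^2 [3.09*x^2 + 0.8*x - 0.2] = 6.18000000000000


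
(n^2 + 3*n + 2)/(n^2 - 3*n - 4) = (n + 2)/(n - 4)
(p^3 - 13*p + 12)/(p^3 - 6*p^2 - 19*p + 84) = (p - 1)/(p - 7)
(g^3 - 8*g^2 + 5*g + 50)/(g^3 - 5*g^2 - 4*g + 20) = (g - 5)/(g - 2)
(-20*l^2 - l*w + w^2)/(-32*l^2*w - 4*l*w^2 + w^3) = (-5*l + w)/(w*(-8*l + w))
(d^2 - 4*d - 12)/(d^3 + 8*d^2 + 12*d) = (d - 6)/(d*(d + 6))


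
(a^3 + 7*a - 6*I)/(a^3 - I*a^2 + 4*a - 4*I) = (a + 3*I)/(a + 2*I)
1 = 1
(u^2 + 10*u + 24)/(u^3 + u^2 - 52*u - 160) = (u + 6)/(u^2 - 3*u - 40)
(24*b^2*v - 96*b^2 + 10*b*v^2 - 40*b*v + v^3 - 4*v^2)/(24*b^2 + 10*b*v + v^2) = v - 4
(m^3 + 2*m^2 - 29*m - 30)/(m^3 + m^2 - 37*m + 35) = (m^2 + 7*m + 6)/(m^2 + 6*m - 7)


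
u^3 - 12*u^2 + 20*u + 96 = (u - 8)*(u - 6)*(u + 2)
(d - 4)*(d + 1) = d^2 - 3*d - 4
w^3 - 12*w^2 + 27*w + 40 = (w - 8)*(w - 5)*(w + 1)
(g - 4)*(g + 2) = g^2 - 2*g - 8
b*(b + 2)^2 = b^3 + 4*b^2 + 4*b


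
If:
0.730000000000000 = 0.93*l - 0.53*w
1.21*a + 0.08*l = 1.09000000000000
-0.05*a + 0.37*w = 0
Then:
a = 0.84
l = 0.85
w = 0.11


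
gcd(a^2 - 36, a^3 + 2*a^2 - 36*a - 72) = a^2 - 36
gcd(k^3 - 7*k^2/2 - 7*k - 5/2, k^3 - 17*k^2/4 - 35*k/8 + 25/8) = k - 5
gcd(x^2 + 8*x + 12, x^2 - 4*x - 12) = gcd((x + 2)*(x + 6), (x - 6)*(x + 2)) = x + 2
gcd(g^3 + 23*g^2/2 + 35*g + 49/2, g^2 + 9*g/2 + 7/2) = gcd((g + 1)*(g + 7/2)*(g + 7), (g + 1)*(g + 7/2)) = g^2 + 9*g/2 + 7/2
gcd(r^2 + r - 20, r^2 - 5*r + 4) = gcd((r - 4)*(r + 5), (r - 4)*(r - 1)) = r - 4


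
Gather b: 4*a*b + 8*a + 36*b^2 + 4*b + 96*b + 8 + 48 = 8*a + 36*b^2 + b*(4*a + 100) + 56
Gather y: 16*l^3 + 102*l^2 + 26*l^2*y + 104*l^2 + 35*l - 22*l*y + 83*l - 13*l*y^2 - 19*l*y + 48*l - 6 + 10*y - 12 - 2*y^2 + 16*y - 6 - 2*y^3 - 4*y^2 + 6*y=16*l^3 + 206*l^2 + 166*l - 2*y^3 + y^2*(-13*l - 6) + y*(26*l^2 - 41*l + 32) - 24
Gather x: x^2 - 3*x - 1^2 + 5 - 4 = x^2 - 3*x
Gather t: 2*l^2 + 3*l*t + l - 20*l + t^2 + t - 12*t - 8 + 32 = 2*l^2 - 19*l + t^2 + t*(3*l - 11) + 24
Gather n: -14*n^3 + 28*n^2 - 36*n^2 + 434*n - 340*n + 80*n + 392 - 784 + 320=-14*n^3 - 8*n^2 + 174*n - 72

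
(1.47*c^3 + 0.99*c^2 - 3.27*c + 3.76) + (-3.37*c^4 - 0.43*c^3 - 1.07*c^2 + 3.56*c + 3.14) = -3.37*c^4 + 1.04*c^3 - 0.0800000000000001*c^2 + 0.29*c + 6.9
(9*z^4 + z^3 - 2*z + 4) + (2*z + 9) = 9*z^4 + z^3 + 13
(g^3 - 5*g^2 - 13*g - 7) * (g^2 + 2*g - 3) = g^5 - 3*g^4 - 26*g^3 - 18*g^2 + 25*g + 21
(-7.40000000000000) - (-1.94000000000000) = -5.46000000000000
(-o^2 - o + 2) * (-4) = 4*o^2 + 4*o - 8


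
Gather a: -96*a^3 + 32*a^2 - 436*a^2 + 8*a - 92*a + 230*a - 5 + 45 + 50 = -96*a^3 - 404*a^2 + 146*a + 90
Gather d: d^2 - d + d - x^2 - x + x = d^2 - x^2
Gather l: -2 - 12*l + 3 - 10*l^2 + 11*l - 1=-10*l^2 - l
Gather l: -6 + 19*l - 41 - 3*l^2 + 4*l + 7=-3*l^2 + 23*l - 40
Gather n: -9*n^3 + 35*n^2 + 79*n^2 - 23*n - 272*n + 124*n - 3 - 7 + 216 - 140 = -9*n^3 + 114*n^2 - 171*n + 66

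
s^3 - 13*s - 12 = (s - 4)*(s + 1)*(s + 3)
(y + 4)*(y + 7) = y^2 + 11*y + 28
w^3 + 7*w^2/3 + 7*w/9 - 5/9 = (w - 1/3)*(w + 1)*(w + 5/3)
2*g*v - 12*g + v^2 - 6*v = (2*g + v)*(v - 6)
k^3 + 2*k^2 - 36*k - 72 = (k - 6)*(k + 2)*(k + 6)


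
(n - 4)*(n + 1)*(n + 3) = n^3 - 13*n - 12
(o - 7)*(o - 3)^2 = o^3 - 13*o^2 + 51*o - 63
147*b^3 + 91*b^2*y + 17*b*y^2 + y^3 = (3*b + y)*(7*b + y)^2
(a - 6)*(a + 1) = a^2 - 5*a - 6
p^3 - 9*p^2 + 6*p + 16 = (p - 8)*(p - 2)*(p + 1)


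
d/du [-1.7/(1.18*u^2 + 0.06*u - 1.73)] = (4.012*u + 0.102)/(1.18*u^2 + 0.06*u - 1.73)^2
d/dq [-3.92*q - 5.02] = -3.92000000000000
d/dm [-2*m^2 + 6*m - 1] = 6 - 4*m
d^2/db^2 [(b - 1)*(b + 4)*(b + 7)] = 6*b + 20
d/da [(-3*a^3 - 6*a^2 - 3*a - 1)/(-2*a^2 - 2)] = (3*a^4 + 6*a^2 + 10*a + 3)/(2*(a^4 + 2*a^2 + 1))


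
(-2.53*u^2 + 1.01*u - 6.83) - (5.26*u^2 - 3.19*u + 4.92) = -7.79*u^2 + 4.2*u - 11.75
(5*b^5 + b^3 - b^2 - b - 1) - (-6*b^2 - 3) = 5*b^5 + b^3 + 5*b^2 - b + 2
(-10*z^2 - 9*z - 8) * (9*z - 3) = -90*z^3 - 51*z^2 - 45*z + 24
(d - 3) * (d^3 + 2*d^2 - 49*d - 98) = d^4 - d^3 - 55*d^2 + 49*d + 294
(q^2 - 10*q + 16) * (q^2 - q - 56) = q^4 - 11*q^3 - 30*q^2 + 544*q - 896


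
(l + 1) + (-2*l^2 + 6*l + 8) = -2*l^2 + 7*l + 9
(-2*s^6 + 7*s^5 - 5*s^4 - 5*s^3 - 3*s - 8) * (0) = 0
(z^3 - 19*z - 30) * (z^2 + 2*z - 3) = z^5 + 2*z^4 - 22*z^3 - 68*z^2 - 3*z + 90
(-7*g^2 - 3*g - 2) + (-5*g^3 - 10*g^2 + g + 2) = -5*g^3 - 17*g^2 - 2*g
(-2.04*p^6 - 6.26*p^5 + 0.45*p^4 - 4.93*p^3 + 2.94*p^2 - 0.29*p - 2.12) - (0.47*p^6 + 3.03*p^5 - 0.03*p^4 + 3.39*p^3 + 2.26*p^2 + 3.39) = -2.51*p^6 - 9.29*p^5 + 0.48*p^4 - 8.32*p^3 + 0.68*p^2 - 0.29*p - 5.51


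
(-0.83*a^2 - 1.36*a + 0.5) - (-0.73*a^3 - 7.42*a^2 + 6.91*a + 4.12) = 0.73*a^3 + 6.59*a^2 - 8.27*a - 3.62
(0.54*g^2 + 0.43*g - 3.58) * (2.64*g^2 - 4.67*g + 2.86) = 1.4256*g^4 - 1.3866*g^3 - 9.9149*g^2 + 17.9484*g - 10.2388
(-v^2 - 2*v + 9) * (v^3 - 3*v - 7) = -v^5 - 2*v^4 + 12*v^3 + 13*v^2 - 13*v - 63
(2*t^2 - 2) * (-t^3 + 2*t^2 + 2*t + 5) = -2*t^5 + 4*t^4 + 6*t^3 + 6*t^2 - 4*t - 10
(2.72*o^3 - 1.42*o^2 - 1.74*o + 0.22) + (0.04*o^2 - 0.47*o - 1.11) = 2.72*o^3 - 1.38*o^2 - 2.21*o - 0.89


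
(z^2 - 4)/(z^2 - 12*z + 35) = (z^2 - 4)/(z^2 - 12*z + 35)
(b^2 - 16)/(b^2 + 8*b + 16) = (b - 4)/(b + 4)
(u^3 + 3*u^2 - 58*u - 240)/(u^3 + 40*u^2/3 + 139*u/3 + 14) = 3*(u^2 - 3*u - 40)/(3*u^2 + 22*u + 7)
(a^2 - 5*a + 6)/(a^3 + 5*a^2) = (a^2 - 5*a + 6)/(a^2*(a + 5))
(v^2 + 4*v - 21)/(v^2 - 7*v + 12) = (v + 7)/(v - 4)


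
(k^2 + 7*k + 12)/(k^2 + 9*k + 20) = (k + 3)/(k + 5)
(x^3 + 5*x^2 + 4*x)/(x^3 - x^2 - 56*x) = (x^2 + 5*x + 4)/(x^2 - x - 56)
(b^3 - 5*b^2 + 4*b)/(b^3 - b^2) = (b - 4)/b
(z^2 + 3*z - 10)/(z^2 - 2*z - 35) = (z - 2)/(z - 7)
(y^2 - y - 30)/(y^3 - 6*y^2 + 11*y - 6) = (y^2 - y - 30)/(y^3 - 6*y^2 + 11*y - 6)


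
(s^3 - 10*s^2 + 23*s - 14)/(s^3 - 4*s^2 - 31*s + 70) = (s - 1)/(s + 5)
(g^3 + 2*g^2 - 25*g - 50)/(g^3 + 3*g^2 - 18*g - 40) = (g - 5)/(g - 4)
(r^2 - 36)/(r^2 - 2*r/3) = 3*(r^2 - 36)/(r*(3*r - 2))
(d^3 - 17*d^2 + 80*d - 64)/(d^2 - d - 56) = (d^2 - 9*d + 8)/(d + 7)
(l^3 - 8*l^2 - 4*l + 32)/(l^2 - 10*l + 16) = l + 2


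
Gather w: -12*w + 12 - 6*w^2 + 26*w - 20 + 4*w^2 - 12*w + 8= -2*w^2 + 2*w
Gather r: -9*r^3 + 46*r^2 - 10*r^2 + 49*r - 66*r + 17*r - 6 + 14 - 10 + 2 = -9*r^3 + 36*r^2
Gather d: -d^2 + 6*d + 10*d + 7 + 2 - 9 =-d^2 + 16*d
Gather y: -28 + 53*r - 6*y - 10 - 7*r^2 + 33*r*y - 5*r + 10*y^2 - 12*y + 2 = -7*r^2 + 48*r + 10*y^2 + y*(33*r - 18) - 36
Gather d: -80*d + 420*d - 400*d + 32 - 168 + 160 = 24 - 60*d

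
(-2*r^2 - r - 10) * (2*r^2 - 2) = -4*r^4 - 2*r^3 - 16*r^2 + 2*r + 20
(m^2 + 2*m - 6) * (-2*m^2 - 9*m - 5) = -2*m^4 - 13*m^3 - 11*m^2 + 44*m + 30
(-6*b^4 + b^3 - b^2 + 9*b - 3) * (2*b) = -12*b^5 + 2*b^4 - 2*b^3 + 18*b^2 - 6*b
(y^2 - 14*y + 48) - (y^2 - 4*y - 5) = 53 - 10*y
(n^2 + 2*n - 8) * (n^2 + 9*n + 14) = n^4 + 11*n^3 + 24*n^2 - 44*n - 112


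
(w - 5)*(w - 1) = w^2 - 6*w + 5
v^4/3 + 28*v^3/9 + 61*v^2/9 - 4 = (v/3 + 1/3)*(v - 2/3)*(v + 3)*(v + 6)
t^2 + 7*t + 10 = (t + 2)*(t + 5)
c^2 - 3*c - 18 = (c - 6)*(c + 3)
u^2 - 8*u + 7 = (u - 7)*(u - 1)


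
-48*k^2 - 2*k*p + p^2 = (-8*k + p)*(6*k + p)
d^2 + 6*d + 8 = (d + 2)*(d + 4)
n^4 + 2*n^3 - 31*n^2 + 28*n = n*(n - 4)*(n - 1)*(n + 7)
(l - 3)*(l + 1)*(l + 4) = l^3 + 2*l^2 - 11*l - 12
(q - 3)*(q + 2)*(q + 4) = q^3 + 3*q^2 - 10*q - 24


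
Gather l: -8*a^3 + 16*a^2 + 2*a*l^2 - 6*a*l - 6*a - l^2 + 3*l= -8*a^3 + 16*a^2 - 6*a + l^2*(2*a - 1) + l*(3 - 6*a)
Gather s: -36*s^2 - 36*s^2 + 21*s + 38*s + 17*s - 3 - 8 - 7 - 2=-72*s^2 + 76*s - 20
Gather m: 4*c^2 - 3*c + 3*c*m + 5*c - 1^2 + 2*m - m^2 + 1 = 4*c^2 + 2*c - m^2 + m*(3*c + 2)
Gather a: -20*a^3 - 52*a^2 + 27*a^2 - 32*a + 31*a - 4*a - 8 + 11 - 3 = -20*a^3 - 25*a^2 - 5*a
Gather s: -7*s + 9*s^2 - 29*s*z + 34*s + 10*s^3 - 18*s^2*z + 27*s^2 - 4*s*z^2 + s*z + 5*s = 10*s^3 + s^2*(36 - 18*z) + s*(-4*z^2 - 28*z + 32)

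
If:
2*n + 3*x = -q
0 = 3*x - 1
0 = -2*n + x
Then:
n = 1/6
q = -4/3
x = 1/3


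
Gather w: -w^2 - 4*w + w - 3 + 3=-w^2 - 3*w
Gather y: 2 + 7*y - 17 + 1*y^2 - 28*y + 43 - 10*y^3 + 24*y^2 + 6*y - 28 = -10*y^3 + 25*y^2 - 15*y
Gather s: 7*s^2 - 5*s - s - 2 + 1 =7*s^2 - 6*s - 1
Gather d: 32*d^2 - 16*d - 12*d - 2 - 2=32*d^2 - 28*d - 4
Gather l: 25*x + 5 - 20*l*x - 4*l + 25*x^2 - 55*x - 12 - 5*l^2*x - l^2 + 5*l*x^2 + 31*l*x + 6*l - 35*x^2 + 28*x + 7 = l^2*(-5*x - 1) + l*(5*x^2 + 11*x + 2) - 10*x^2 - 2*x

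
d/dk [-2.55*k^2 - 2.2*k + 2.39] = -5.1*k - 2.2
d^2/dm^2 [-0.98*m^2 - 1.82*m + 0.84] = -1.96000000000000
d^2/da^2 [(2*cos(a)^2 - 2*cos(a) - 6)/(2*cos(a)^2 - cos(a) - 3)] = 2*((1 - cos(2*a))^2/2 + 141*cos(a)/4 - 7*cos(2*a) + 23*cos(3*a)/4 - 27)/((cos(a) + 1)^2*(2*cos(a) - 3)^3)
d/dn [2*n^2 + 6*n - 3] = 4*n + 6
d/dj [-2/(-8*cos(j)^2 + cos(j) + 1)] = 2*(16*cos(j) - 1)*sin(j)/(-8*cos(j)^2 + cos(j) + 1)^2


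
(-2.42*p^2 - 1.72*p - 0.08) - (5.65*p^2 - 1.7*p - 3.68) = -8.07*p^2 - 0.02*p + 3.6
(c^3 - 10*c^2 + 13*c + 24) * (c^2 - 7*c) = c^5 - 17*c^4 + 83*c^3 - 67*c^2 - 168*c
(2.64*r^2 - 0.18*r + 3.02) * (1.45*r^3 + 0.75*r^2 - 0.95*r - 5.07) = 3.828*r^5 + 1.719*r^4 + 1.736*r^3 - 10.9488*r^2 - 1.9564*r - 15.3114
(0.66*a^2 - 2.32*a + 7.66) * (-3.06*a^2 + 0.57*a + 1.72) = -2.0196*a^4 + 7.4754*a^3 - 23.6268*a^2 + 0.3758*a + 13.1752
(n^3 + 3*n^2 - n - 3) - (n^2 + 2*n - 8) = n^3 + 2*n^2 - 3*n + 5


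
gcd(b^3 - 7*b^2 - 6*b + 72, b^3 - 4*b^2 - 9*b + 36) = b^2 - b - 12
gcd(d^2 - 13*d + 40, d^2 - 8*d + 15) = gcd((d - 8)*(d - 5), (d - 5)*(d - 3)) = d - 5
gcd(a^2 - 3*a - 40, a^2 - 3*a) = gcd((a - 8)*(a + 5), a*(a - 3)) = 1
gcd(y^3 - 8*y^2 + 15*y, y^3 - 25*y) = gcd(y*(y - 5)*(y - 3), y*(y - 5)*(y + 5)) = y^2 - 5*y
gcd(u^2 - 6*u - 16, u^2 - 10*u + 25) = 1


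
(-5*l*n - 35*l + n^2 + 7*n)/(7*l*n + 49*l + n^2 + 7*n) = (-5*l + n)/(7*l + n)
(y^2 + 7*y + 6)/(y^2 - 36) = (y + 1)/(y - 6)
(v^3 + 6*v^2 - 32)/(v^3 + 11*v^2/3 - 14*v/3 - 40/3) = 3*(v + 4)/(3*v + 5)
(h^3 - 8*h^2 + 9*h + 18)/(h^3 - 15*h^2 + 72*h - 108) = (h + 1)/(h - 6)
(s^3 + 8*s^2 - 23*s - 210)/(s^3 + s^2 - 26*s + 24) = (s^2 + 2*s - 35)/(s^2 - 5*s + 4)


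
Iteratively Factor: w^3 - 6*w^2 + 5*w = (w - 1)*(w^2 - 5*w) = w*(w - 1)*(w - 5)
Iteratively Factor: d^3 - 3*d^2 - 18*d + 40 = (d - 2)*(d^2 - d - 20) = (d - 2)*(d + 4)*(d - 5)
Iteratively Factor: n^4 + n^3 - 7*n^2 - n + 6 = (n - 1)*(n^3 + 2*n^2 - 5*n - 6) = (n - 1)*(n + 3)*(n^2 - n - 2) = (n - 1)*(n + 1)*(n + 3)*(n - 2)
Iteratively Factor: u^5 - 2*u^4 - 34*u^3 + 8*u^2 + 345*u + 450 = (u - 5)*(u^4 + 3*u^3 - 19*u^2 - 87*u - 90) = (u - 5)*(u + 2)*(u^3 + u^2 - 21*u - 45) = (u - 5)*(u + 2)*(u + 3)*(u^2 - 2*u - 15) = (u - 5)^2*(u + 2)*(u + 3)*(u + 3)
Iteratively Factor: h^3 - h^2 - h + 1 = (h - 1)*(h^2 - 1) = (h - 1)*(h + 1)*(h - 1)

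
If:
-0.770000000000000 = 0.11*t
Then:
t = -7.00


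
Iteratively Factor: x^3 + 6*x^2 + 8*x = (x + 2)*(x^2 + 4*x) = (x + 2)*(x + 4)*(x)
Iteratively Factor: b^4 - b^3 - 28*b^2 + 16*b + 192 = (b - 4)*(b^3 + 3*b^2 - 16*b - 48) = (b - 4)*(b + 3)*(b^2 - 16) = (b - 4)^2*(b + 3)*(b + 4)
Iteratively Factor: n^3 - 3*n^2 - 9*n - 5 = (n + 1)*(n^2 - 4*n - 5) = (n - 5)*(n + 1)*(n + 1)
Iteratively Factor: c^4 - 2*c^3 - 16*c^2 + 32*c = (c - 2)*(c^3 - 16*c) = c*(c - 2)*(c^2 - 16) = c*(c - 2)*(c + 4)*(c - 4)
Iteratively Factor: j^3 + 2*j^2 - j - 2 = (j - 1)*(j^2 + 3*j + 2) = (j - 1)*(j + 2)*(j + 1)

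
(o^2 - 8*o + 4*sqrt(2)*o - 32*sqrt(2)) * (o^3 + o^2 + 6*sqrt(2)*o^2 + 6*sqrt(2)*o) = o^5 - 7*o^4 + 10*sqrt(2)*o^4 - 70*sqrt(2)*o^3 + 40*o^3 - 336*o^2 - 80*sqrt(2)*o^2 - 384*o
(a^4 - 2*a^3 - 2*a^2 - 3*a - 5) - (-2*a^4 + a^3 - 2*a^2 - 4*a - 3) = 3*a^4 - 3*a^3 + a - 2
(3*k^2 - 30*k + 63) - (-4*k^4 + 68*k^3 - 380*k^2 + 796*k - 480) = 4*k^4 - 68*k^3 + 383*k^2 - 826*k + 543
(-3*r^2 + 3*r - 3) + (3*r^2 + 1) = 3*r - 2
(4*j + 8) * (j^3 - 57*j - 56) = 4*j^4 + 8*j^3 - 228*j^2 - 680*j - 448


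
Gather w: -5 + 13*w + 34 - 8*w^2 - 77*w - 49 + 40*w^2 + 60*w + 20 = 32*w^2 - 4*w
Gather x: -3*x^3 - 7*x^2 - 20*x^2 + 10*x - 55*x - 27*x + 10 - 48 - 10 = -3*x^3 - 27*x^2 - 72*x - 48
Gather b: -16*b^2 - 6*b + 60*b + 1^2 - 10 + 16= -16*b^2 + 54*b + 7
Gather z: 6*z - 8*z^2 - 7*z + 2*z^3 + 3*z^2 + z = 2*z^3 - 5*z^2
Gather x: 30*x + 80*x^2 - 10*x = 80*x^2 + 20*x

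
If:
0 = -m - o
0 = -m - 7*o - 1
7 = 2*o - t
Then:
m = 1/6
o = -1/6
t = -22/3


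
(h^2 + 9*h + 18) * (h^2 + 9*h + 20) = h^4 + 18*h^3 + 119*h^2 + 342*h + 360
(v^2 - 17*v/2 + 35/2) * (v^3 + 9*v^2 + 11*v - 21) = v^5 + v^4/2 - 48*v^3 + 43*v^2 + 371*v - 735/2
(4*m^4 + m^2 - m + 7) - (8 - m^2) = 4*m^4 + 2*m^2 - m - 1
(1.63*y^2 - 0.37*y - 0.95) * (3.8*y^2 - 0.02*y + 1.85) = 6.194*y^4 - 1.4386*y^3 - 0.5871*y^2 - 0.6655*y - 1.7575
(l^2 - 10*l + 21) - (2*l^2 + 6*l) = -l^2 - 16*l + 21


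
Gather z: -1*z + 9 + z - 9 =0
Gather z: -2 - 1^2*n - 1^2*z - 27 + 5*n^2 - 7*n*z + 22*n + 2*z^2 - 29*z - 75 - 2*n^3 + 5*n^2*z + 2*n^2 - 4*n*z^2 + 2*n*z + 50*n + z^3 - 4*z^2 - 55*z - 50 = -2*n^3 + 7*n^2 + 71*n + z^3 + z^2*(-4*n - 2) + z*(5*n^2 - 5*n - 85) - 154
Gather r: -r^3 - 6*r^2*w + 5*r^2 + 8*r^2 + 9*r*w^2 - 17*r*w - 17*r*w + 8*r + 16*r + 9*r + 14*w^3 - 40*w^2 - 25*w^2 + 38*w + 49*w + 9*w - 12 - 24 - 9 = -r^3 + r^2*(13 - 6*w) + r*(9*w^2 - 34*w + 33) + 14*w^3 - 65*w^2 + 96*w - 45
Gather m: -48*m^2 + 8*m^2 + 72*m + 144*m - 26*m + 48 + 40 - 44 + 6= -40*m^2 + 190*m + 50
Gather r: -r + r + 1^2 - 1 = 0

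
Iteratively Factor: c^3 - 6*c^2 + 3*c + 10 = (c + 1)*(c^2 - 7*c + 10) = (c - 5)*(c + 1)*(c - 2)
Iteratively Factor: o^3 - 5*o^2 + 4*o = (o - 1)*(o^2 - 4*o) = (o - 4)*(o - 1)*(o)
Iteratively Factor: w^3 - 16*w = (w + 4)*(w^2 - 4*w) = w*(w + 4)*(w - 4)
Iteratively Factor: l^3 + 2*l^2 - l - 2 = (l + 1)*(l^2 + l - 2) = (l + 1)*(l + 2)*(l - 1)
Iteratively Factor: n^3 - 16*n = (n - 4)*(n^2 + 4*n) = (n - 4)*(n + 4)*(n)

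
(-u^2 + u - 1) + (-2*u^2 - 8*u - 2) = -3*u^2 - 7*u - 3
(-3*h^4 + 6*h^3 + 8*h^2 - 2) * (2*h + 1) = -6*h^5 + 9*h^4 + 22*h^3 + 8*h^2 - 4*h - 2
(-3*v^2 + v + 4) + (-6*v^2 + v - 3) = -9*v^2 + 2*v + 1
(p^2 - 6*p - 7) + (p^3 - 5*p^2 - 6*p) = p^3 - 4*p^2 - 12*p - 7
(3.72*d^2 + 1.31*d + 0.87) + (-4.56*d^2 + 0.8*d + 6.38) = -0.839999999999999*d^2 + 2.11*d + 7.25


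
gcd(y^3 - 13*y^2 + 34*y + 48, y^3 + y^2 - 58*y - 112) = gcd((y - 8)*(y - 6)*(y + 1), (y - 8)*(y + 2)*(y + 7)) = y - 8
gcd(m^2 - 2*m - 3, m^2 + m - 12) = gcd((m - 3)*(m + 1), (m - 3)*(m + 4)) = m - 3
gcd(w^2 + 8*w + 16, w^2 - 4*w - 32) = w + 4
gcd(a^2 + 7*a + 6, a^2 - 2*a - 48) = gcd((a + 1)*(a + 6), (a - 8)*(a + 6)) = a + 6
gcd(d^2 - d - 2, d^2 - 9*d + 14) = d - 2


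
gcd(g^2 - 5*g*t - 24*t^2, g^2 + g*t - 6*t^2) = g + 3*t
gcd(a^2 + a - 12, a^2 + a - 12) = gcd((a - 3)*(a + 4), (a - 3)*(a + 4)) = a^2 + a - 12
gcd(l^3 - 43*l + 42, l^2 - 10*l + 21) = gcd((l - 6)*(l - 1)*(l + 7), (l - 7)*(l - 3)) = 1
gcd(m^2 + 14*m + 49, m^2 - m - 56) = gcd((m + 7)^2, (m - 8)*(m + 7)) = m + 7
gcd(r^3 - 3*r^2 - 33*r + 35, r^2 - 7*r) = r - 7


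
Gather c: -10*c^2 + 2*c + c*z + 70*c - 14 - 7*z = -10*c^2 + c*(z + 72) - 7*z - 14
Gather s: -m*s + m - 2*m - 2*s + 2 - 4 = -m + s*(-m - 2) - 2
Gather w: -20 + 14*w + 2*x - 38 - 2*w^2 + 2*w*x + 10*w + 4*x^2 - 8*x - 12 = -2*w^2 + w*(2*x + 24) + 4*x^2 - 6*x - 70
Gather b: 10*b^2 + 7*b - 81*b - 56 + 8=10*b^2 - 74*b - 48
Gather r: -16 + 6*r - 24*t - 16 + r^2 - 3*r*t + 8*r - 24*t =r^2 + r*(14 - 3*t) - 48*t - 32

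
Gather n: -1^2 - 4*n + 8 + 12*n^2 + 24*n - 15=12*n^2 + 20*n - 8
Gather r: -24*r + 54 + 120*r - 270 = 96*r - 216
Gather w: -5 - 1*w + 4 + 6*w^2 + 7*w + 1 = 6*w^2 + 6*w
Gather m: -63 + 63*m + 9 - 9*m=54*m - 54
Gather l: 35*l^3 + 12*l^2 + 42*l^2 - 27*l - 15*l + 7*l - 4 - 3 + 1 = 35*l^3 + 54*l^2 - 35*l - 6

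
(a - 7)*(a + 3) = a^2 - 4*a - 21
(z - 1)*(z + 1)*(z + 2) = z^3 + 2*z^2 - z - 2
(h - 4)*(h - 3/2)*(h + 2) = h^3 - 7*h^2/2 - 5*h + 12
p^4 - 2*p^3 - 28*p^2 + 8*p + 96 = (p - 6)*(p - 2)*(p + 2)*(p + 4)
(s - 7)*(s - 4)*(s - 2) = s^3 - 13*s^2 + 50*s - 56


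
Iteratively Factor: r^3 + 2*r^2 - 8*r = (r)*(r^2 + 2*r - 8) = r*(r - 2)*(r + 4)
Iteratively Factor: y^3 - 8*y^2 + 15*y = (y - 5)*(y^2 - 3*y) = (y - 5)*(y - 3)*(y)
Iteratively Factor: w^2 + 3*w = (w)*(w + 3)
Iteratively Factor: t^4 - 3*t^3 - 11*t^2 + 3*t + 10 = (t - 1)*(t^3 - 2*t^2 - 13*t - 10) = (t - 1)*(t + 2)*(t^2 - 4*t - 5) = (t - 1)*(t + 1)*(t + 2)*(t - 5)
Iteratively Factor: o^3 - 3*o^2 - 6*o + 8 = (o - 1)*(o^2 - 2*o - 8) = (o - 1)*(o + 2)*(o - 4)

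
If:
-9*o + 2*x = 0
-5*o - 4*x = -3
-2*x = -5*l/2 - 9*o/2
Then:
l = 27/115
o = 3/23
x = 27/46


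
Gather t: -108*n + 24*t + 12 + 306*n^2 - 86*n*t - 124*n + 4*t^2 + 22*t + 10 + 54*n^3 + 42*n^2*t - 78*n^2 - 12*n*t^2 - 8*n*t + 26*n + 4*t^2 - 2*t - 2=54*n^3 + 228*n^2 - 206*n + t^2*(8 - 12*n) + t*(42*n^2 - 94*n + 44) + 20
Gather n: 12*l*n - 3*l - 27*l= 12*l*n - 30*l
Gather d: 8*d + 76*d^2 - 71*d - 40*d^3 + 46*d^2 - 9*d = -40*d^3 + 122*d^2 - 72*d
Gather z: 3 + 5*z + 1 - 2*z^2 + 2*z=-2*z^2 + 7*z + 4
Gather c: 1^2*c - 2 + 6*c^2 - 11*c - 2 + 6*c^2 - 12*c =12*c^2 - 22*c - 4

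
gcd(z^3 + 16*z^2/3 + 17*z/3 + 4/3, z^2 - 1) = z + 1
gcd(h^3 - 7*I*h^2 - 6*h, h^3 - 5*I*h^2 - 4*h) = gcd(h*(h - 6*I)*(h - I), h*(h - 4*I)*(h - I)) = h^2 - I*h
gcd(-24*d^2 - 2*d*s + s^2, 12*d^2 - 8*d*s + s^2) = -6*d + s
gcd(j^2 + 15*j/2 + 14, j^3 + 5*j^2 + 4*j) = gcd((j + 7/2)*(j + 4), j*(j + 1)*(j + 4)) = j + 4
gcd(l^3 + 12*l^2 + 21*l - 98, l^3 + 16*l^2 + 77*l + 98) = l^2 + 14*l + 49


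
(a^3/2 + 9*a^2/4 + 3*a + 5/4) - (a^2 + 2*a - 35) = a^3/2 + 5*a^2/4 + a + 145/4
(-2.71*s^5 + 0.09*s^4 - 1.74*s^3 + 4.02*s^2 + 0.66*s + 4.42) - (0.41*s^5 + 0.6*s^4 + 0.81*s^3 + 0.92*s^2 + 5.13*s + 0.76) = -3.12*s^5 - 0.51*s^4 - 2.55*s^3 + 3.1*s^2 - 4.47*s + 3.66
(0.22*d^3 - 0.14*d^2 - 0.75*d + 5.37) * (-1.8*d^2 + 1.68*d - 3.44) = -0.396*d^5 + 0.6216*d^4 + 0.358*d^3 - 10.4444*d^2 + 11.6016*d - 18.4728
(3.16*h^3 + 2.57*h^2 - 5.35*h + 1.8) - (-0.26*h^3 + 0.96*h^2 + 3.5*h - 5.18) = 3.42*h^3 + 1.61*h^2 - 8.85*h + 6.98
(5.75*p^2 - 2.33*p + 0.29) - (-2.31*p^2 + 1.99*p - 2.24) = 8.06*p^2 - 4.32*p + 2.53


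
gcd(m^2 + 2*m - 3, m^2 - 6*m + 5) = m - 1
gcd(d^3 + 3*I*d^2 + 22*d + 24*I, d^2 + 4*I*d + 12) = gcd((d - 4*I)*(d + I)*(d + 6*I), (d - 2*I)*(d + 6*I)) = d + 6*I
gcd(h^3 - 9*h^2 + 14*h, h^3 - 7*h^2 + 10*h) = h^2 - 2*h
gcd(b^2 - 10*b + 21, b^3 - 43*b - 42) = b - 7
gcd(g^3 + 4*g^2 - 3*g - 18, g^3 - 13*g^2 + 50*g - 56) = g - 2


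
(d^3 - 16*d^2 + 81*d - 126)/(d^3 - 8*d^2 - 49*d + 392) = (d^2 - 9*d + 18)/(d^2 - d - 56)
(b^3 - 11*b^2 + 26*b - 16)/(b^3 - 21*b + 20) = (b^2 - 10*b + 16)/(b^2 + b - 20)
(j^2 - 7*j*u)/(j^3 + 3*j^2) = (j - 7*u)/(j*(j + 3))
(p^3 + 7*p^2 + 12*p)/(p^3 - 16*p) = (p + 3)/(p - 4)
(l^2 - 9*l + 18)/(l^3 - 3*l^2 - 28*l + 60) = (l - 3)/(l^2 + 3*l - 10)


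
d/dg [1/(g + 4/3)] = -9/(3*g + 4)^2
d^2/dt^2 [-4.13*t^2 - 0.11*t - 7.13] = -8.26000000000000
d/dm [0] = 0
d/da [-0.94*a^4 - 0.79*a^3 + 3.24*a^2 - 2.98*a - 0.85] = -3.76*a^3 - 2.37*a^2 + 6.48*a - 2.98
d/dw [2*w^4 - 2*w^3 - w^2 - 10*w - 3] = 8*w^3 - 6*w^2 - 2*w - 10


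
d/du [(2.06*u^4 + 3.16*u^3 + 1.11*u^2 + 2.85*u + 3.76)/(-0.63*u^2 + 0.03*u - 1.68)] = (-2.5956*u^5 - 1.8054*u^4 - 13.6536*u^3 - 14.0976*u^2 + 1.008*u - 4.9008)/(0.3969*u^4 - 0.0378*u^3 + 2.1177*u^2 - 0.1008*u + 2.8224)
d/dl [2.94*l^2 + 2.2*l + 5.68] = 5.88*l + 2.2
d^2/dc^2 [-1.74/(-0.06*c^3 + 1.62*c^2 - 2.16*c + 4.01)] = ((5.6376 - 0.6264*c)*(0.06*c^3 - 1.62*c^2 + 2.16*c - 4.01) + 1.74*(0.18*c^2 - 3.24*c + 2.16)*(0.36*c^2 - 6.48*c + 4.32))/(0.06*c^3 - 1.62*c^2 + 2.16*c - 4.01)^3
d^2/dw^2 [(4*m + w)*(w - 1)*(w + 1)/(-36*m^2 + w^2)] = 2*(5184*m^5 + 3888*m^4*w + 432*m^3*w^2 - 144*m^3 + 36*m^2*w^3 - 108*m^2*w - 12*m*w^2 - w^3)/(-46656*m^6 + 3888*m^4*w^2 - 108*m^2*w^4 + w^6)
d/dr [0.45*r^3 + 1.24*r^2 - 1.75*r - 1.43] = 1.35*r^2 + 2.48*r - 1.75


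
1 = 1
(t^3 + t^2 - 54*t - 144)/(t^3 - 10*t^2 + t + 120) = (t + 6)/(t - 5)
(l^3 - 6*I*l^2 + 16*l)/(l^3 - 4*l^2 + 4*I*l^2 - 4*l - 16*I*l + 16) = l*(l - 8*I)/(l^2 + 2*l*(-2 + I) - 8*I)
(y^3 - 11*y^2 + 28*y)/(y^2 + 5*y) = (y^2 - 11*y + 28)/(y + 5)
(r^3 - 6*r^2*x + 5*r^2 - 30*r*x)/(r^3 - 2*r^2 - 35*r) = (r - 6*x)/(r - 7)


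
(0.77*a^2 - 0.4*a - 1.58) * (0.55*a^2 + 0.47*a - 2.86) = 0.4235*a^4 + 0.1419*a^3 - 3.2592*a^2 + 0.4014*a + 4.5188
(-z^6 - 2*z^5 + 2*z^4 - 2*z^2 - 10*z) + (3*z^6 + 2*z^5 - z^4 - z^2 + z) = 2*z^6 + z^4 - 3*z^2 - 9*z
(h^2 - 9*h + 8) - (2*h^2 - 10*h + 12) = -h^2 + h - 4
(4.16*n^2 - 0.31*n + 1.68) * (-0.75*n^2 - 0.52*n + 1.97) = -3.12*n^4 - 1.9307*n^3 + 7.0964*n^2 - 1.4843*n + 3.3096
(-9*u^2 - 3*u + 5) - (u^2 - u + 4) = -10*u^2 - 2*u + 1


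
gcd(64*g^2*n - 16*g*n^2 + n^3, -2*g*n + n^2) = n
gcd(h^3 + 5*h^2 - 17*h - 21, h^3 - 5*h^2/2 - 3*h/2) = h - 3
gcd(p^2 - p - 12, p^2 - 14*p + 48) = 1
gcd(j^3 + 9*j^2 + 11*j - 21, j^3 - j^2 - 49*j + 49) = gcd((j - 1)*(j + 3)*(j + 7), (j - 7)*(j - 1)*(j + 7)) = j^2 + 6*j - 7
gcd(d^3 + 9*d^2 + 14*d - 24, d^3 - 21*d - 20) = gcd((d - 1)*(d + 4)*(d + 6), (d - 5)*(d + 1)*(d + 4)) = d + 4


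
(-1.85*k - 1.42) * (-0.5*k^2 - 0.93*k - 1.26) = 0.925*k^3 + 2.4305*k^2 + 3.6516*k + 1.7892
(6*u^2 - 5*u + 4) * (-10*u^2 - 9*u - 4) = -60*u^4 - 4*u^3 - 19*u^2 - 16*u - 16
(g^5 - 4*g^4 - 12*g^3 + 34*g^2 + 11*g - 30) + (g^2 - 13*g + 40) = g^5 - 4*g^4 - 12*g^3 + 35*g^2 - 2*g + 10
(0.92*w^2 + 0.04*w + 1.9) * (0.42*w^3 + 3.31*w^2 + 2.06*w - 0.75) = 0.3864*w^5 + 3.062*w^4 + 2.8256*w^3 + 5.6814*w^2 + 3.884*w - 1.425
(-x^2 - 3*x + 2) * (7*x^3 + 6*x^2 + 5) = -7*x^5 - 27*x^4 - 4*x^3 + 7*x^2 - 15*x + 10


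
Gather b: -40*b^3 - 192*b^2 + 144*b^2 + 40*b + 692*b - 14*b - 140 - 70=-40*b^3 - 48*b^2 + 718*b - 210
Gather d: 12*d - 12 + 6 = 12*d - 6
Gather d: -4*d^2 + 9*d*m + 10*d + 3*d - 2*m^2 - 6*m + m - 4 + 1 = -4*d^2 + d*(9*m + 13) - 2*m^2 - 5*m - 3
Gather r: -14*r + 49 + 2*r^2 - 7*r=2*r^2 - 21*r + 49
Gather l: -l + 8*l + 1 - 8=7*l - 7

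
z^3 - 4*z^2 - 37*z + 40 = (z - 8)*(z - 1)*(z + 5)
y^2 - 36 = (y - 6)*(y + 6)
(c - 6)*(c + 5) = c^2 - c - 30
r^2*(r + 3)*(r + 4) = r^4 + 7*r^3 + 12*r^2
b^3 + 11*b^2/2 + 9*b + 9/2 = (b + 1)*(b + 3/2)*(b + 3)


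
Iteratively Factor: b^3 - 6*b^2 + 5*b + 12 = (b - 3)*(b^2 - 3*b - 4) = (b - 3)*(b + 1)*(b - 4)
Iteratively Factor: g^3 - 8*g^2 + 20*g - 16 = (g - 2)*(g^2 - 6*g + 8) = (g - 4)*(g - 2)*(g - 2)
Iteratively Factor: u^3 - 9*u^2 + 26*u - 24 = (u - 4)*(u^2 - 5*u + 6) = (u - 4)*(u - 2)*(u - 3)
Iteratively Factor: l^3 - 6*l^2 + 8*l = (l - 2)*(l^2 - 4*l) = l*(l - 2)*(l - 4)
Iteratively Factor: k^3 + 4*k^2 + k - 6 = (k + 3)*(k^2 + k - 2) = (k - 1)*(k + 3)*(k + 2)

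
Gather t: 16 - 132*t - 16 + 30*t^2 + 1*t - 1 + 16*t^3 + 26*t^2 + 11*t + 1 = 16*t^3 + 56*t^2 - 120*t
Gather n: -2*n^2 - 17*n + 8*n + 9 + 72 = -2*n^2 - 9*n + 81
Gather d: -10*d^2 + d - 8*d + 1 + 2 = -10*d^2 - 7*d + 3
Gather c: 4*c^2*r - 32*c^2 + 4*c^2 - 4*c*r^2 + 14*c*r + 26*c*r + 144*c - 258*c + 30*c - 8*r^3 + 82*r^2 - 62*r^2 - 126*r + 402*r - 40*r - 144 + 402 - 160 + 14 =c^2*(4*r - 28) + c*(-4*r^2 + 40*r - 84) - 8*r^3 + 20*r^2 + 236*r + 112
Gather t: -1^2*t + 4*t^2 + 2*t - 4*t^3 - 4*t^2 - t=-4*t^3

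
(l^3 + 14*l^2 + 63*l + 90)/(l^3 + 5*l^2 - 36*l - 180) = (l + 3)/(l - 6)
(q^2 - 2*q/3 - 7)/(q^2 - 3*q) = (q + 7/3)/q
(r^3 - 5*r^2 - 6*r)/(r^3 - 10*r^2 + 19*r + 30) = r/(r - 5)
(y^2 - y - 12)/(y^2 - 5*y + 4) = (y + 3)/(y - 1)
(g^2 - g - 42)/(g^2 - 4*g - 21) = (g + 6)/(g + 3)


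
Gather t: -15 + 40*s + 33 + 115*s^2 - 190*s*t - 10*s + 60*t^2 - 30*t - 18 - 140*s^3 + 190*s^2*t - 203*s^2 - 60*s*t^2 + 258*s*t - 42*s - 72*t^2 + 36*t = -140*s^3 - 88*s^2 - 12*s + t^2*(-60*s - 12) + t*(190*s^2 + 68*s + 6)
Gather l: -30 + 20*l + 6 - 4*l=16*l - 24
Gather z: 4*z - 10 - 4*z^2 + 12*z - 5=-4*z^2 + 16*z - 15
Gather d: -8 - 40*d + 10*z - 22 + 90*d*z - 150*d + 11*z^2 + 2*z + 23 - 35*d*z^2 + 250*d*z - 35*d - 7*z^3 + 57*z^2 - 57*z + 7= d*(-35*z^2 + 340*z - 225) - 7*z^3 + 68*z^2 - 45*z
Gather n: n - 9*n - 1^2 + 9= 8 - 8*n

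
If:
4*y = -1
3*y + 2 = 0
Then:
No Solution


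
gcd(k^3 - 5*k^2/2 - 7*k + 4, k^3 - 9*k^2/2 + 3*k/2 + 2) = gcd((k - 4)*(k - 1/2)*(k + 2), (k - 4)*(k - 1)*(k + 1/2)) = k - 4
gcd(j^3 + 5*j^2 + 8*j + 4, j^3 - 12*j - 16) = j^2 + 4*j + 4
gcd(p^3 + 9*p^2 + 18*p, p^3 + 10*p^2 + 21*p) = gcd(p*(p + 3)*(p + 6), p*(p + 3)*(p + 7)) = p^2 + 3*p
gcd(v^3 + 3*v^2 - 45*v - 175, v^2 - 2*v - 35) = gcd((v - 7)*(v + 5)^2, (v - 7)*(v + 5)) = v^2 - 2*v - 35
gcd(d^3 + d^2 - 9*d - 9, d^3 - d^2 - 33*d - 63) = d + 3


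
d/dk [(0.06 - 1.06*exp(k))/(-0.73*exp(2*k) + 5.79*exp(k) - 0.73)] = (-0.7738*exp(2*k) + 0.0876000000000001*exp(k) + 0.4264)*exp(k)/(0.5329*exp(4*k) - 8.4534*exp(3*k) + 34.5899*exp(2*k) - 8.4534*exp(k) + 0.5329)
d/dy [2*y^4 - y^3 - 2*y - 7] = 8*y^3 - 3*y^2 - 2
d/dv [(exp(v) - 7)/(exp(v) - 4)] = 3*exp(v)/(exp(v) - 4)^2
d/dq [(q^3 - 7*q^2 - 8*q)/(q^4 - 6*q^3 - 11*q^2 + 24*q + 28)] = (-q^4 + 16*q^3 - 60*q^2 + 56*q - 224)/(q^6 - 14*q^5 + 41*q^4 + 112*q^3 - 376*q^2 - 224*q + 784)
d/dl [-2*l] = -2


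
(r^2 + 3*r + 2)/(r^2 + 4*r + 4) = (r + 1)/(r + 2)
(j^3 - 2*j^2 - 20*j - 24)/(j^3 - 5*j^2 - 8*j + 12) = (j + 2)/(j - 1)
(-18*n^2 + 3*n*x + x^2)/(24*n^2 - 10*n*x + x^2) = (-18*n^2 + 3*n*x + x^2)/(24*n^2 - 10*n*x + x^2)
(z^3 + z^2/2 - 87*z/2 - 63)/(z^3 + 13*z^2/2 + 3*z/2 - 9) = (z - 7)/(z - 1)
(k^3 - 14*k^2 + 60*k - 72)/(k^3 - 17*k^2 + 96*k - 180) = (k - 2)/(k - 5)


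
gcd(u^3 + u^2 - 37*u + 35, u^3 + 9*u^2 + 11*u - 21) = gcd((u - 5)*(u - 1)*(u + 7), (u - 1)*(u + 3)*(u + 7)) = u^2 + 6*u - 7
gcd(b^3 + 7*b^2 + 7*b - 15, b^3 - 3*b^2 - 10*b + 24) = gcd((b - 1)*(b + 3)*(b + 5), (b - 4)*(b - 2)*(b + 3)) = b + 3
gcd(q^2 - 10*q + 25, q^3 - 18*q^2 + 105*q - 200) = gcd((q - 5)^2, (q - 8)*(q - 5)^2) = q^2 - 10*q + 25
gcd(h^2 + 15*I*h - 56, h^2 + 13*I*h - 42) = h + 7*I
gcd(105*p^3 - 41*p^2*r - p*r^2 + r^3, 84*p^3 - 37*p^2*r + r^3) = 21*p^2 - 4*p*r - r^2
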